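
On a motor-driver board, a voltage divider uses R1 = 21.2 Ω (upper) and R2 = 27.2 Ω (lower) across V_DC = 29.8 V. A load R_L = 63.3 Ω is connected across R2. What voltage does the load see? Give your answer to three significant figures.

V_out ≈ 14.1 V

R2 ‖ R_L = (27.2 × 63.3)/(27.2 + 63.3) = 19.02 Ω.
Now apply the divider: V_out = 29.8 × 0.4730 = 14.09 V.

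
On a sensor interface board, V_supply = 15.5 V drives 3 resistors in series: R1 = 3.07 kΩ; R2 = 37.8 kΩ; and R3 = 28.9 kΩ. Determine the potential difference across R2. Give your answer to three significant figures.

V ≈ 8.40 V

Series total: ΣR = 3.07 + 37.8 + 28.9 = 69.77 kΩ.
By the voltage-divider rule, V = 15.5 × 37.80/69.77 = 8.398 V.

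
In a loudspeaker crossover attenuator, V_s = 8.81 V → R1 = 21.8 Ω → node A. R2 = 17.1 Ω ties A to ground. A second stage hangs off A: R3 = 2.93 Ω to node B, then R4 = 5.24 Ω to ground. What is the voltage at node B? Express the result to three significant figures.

V_B ≈ 1.14 V

The second stage (R3 + R4 = 8.170 Ω) loads node A in parallel with R2.
Effective lower resistance at A: R2 ‖ 8.170 = 5.529 Ω.
First divider: V_A = V_s · 5.529/(21.8 + 5.529) = 1.782 V.
V_B = V_A × 0.6414 = 1.143 V.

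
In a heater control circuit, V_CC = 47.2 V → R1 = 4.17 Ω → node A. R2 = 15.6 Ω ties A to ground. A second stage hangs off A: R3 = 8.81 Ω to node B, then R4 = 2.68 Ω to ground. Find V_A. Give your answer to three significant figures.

V_A ≈ 29.0 V

The second stage (R3 + R4 = 11.49 Ω) loads node A in parallel with R2.
Effective lower resistance at A: R2 ‖ 11.49 = 6.617 Ω.
V_A = 47.2 × 6.617/(4.17 + 6.617) = 28.95 V.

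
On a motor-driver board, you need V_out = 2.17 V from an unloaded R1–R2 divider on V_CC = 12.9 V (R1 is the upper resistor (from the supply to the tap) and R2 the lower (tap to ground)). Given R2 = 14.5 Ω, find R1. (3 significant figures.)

V_out/V_CC = R2/(R1+R2) = 0.1682.
R1 = R2·(1/k − 1) = 14.5 × 4.945 = 71.70 Ω.

R1 ≈ 71.7 Ω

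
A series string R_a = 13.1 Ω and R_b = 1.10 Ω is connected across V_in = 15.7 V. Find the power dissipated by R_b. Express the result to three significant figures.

P ≈ 1.34 W

Series current I = V_in/ΣR = 15.7/14.20 = 1.106 A.
V(R_b) = I·R = 1.216 V; P = V·I = 1.216 × 1.106 = 1.345 W.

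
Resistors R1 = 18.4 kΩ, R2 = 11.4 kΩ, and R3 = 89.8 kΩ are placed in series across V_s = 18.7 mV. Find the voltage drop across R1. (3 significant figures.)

Series total: ΣR = 18.4 + 11.4 + 89.8 = 119.6 kΩ.
By the voltage-divider rule, V = 18.7 × 18.40/119.6 = 2.877 mV.

V ≈ 2.88 mV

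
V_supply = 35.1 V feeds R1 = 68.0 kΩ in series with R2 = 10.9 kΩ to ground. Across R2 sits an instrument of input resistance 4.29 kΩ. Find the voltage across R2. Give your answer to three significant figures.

V_out ≈ 1.52 V

The load sits in parallel with R2, giving an effective lower resistance R2' = R2·R_L/(R2+R_L) = 3.078 kΩ.
Then V_out = V_supply · R2'/(R1 + R2') = 35.1 × 3.078/71.08 = 1.520 V.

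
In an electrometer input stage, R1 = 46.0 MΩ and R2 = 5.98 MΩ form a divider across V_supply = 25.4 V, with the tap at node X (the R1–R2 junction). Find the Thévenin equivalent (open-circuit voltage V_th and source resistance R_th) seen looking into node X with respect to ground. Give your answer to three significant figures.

V_th ≈ 2.92 V, R_th ≈ 5.29 MΩ

V_th is the unloaded tap voltage: V_supply · R2/(R1+R2) = 25.4 × 0.1150 = 2.922 V.
Zeroing V_supply shorts the top of R1 to ground, so R_th = R1 ‖ R2 = 5.292 MΩ.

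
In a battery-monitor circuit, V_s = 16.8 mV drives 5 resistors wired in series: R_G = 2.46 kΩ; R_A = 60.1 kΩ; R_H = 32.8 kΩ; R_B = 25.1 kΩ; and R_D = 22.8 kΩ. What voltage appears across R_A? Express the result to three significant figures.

Series total: ΣR = 2.46 + 60.1 + 32.8 + 25.1 + 22.8 = 143.3 kΩ.
By the voltage-divider rule, V = 16.8 × 60.10/143.3 = 7.048 mV.

V ≈ 7.05 mV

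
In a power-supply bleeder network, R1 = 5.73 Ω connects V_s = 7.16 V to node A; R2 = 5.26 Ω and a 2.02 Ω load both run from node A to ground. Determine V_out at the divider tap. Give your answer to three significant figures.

First combine the lower leg with the load: R2 ‖ R_L = 1.460 Ω.
Then V_out = V_s · R2'/(R1 + R2') = 7.16 × 1.460/7.190 = 1.454 V.

V_out ≈ 1.45 V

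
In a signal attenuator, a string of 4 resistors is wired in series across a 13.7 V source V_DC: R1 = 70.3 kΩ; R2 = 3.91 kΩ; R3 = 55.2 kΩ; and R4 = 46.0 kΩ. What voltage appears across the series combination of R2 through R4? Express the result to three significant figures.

Series total: ΣR = 70.3 + 3.91 + 55.2 + 46.0 = 175.4 kΩ.
R_{R2..R4} = 3.91 + 55.2 + 46.0 = 105.1 kΩ.
By the voltage-divider rule, V = 13.7 × 105.1/175.4 = 8.209 V.

V ≈ 8.21 V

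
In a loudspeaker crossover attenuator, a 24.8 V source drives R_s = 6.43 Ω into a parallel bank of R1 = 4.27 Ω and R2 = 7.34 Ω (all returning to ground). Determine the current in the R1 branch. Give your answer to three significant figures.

I ≈ 1.72 A

Parallel bank: R_p = 1/(1/4.27 + 1/7.34) = 2.700 Ω.
Node voltage V_A = V_DC · R_p/(R_s + R_p) = 24.8 × 0.2957 = 7.333 V.
Branch current I = V_A/R1 = 7.333/4.27 = 1.717 A.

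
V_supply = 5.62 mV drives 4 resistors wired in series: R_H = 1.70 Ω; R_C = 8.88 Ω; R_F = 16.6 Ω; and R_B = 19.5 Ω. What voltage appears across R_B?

V ≈ 2.35 mV

ΣR = 1.70 + 8.88 + 16.6 + 19.5 = 46.68 Ω.
By the voltage-divider rule, V = 5.62 × 19.50/46.68 = 2.348 mV.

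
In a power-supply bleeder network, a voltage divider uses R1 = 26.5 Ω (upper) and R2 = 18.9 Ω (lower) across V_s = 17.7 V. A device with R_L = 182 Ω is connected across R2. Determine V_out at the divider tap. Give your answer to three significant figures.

R2 ‖ R_L = (18.9 × 182)/(18.9 + 182) = 17.12 Ω.
Then V_out = V_s · R2'/(R1 + R2') = 17.7 × 17.12/43.62 = 6.947 V.
(Unloaded it would be 7.37 V; the load pulls it down.)

V_out ≈ 6.95 V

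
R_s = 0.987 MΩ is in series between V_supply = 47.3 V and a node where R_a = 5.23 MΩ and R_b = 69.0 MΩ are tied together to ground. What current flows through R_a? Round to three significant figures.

Combine the parallel branches: R_p = (1/5.23 + 1/69.0)⁻¹ = 4.862 MΩ.
Node voltage V_A = V_supply · R_p/(R_s + R_p) = 47.3 × 0.8312 = 39.32 V.
Branch current I = V_A/R_a = 39.32/5.23 = 7.518 µA.

I ≈ 7.52 µA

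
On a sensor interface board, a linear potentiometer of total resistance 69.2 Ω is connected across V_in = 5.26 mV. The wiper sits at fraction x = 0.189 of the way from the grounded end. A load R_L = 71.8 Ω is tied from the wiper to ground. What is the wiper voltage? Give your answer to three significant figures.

V_out ≈ 0.866 mV

The pot divides into 56.12 Ω above the wiper and 13.08 Ω below.
Lower segment in parallel with the load: 13.08 ‖ 71.8 = 11.06 Ω.
Then V_out = V_in · 11.06/(56.12 + 11.06) = 0.8662 mV.
(Unloaded: V_out = x·V_in = 0.994 mV.)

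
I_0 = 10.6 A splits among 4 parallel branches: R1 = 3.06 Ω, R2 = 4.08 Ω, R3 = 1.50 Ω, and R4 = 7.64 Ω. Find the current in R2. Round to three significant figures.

I ≈ 1.90 A

Total conductance ΣG = 1/3.06 + 1/4.08 + 1/1.50 + 1/7.64 = 1.369 (units of 1/Ω).
R2 takes the fraction G_k/ΣG = 0.2451/1.369 = 0.1790, so I = 10.6 × 0.1790 = 1.897 A.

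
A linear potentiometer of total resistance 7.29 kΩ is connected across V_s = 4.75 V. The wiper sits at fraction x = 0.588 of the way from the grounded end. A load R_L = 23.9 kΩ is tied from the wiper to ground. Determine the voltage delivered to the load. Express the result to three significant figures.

The pot divides into 3.003 kΩ above the wiper and 4.287 kΩ below.
(x·R_p) ‖ R_L = 3.635 kΩ.
V_out = 4.75 × 3.635/(3.003 + 3.635) = 2.601 V.

V_out ≈ 2.60 V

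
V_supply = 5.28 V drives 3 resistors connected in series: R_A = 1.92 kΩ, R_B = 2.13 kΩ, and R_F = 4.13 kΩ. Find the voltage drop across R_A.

V ≈ 1.24 V

Series total: ΣR = 1.92 + 2.13 + 4.13 = 8.180 kΩ.
V = V_supply · R/ΣR = 5.28 × 0.2347 = 1.239 V.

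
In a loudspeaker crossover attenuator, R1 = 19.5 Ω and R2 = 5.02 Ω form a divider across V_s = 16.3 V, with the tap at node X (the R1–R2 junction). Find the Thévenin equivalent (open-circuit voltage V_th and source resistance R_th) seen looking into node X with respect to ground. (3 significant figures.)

V_th is the unloaded tap voltage: V_s · R2/(R1+R2) = 16.3 × 0.2047 = 3.337 V.
With V_s suppressed (replaced by a short), R_th = R1 ‖ R2 = (19.50 × 5.02)/(19.50 + 5.02) = 3.992 Ω.

V_th ≈ 3.34 V, R_th ≈ 3.99 Ω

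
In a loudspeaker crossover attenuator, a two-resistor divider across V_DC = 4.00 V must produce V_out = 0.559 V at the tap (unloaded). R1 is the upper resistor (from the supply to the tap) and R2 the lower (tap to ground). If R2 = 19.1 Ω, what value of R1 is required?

R1 ≈ 118 Ω

Required fraction k = V_out/V_DC = 0.1398.
Rearranging, R1 = R2·(1−k)/k = 19.1 × 6.156 = 117.6 Ω.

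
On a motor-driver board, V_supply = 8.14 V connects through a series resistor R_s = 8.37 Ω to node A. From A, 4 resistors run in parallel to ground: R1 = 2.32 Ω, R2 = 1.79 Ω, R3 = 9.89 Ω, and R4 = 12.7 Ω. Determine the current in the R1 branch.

Equivalent of the parallel group: R_p = 0.8550 Ω.
Node voltage V_A = V_supply · R_p/(R_s + R_p) = 8.14 × 0.09269 = 0.7545 V.
I(R1) = V_A / R1 = 0.7545/2.32 = 0.3252 A.
(Check via current divider: I_total = 0.8824 A; share G_k/ΣG = 0.3685 → same result.)

I ≈ 0.325 A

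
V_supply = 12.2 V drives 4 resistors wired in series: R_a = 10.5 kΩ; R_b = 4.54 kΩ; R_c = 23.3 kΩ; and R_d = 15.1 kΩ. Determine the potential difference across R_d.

ΣR = 10.5 + 4.54 + 23.3 + 15.1 = 53.44 kΩ.
V = V_supply · R/ΣR = 12.2 × 0.2826 = 3.447 V.

V ≈ 3.45 V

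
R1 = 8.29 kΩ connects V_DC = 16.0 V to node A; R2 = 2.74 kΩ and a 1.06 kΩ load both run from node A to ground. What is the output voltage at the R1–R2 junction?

V_out ≈ 1.35 V

First combine the lower leg with the load: R2 ‖ R_L = 0.7643 kΩ.
Voltage divider with the loaded lower leg: V_out = 16.0 × 0.7643/(8.29 + 0.7643) = 16.0 × 0.08441 = 1.351 V.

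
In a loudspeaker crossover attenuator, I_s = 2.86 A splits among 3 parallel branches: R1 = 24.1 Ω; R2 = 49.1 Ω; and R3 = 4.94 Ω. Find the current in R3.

Total conductance ΣG = 1/24.1 + 1/49.1 + 1/4.94 = 0.2643 (units of 1/Ω).
Current divider: I(R3) = I_s · G_k/ΣG = 2.86 × (0.2024/0.2643) = 2.86 × 0.7659 = 2.191 A.

I ≈ 2.19 A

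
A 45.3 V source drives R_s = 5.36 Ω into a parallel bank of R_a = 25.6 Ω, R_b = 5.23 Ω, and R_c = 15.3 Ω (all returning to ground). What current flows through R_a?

I ≈ 0.685 A

Parallel bank: R_p = 1/(1/25.6 + 1/5.23 + 1/15.3) = 3.383 Ω.
V_A by voltage divider: V_A = 45.3 × 3.383/(5.36 + 3.383) = 17.53 V.
Branch current I = V_A/R_a = 17.53/25.6 = 0.6847 A.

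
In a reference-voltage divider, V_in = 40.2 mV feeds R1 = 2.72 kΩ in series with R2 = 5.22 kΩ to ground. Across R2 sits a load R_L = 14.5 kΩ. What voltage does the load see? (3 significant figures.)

First combine the lower leg with the load: R2 ‖ R_L = 3.838 kΩ.
Then V_out = V_in · R2'/(R1 + R2') = 40.2 × 3.838/6.558 = 23.53 mV.

V_out ≈ 23.5 mV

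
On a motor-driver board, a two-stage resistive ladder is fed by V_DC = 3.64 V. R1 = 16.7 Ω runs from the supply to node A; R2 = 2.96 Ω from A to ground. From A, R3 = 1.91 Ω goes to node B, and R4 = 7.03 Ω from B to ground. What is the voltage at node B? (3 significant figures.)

Looking into the second stage from A: R3 + R4 = 8.940 Ω appears in parallel with R2.
R2 ‖ (R3+R4) = 2.224 Ω.
V_A = 3.64 × 2.224/(16.7 + 2.224) = 0.4277 V.
V_B = V_A × 0.7864 = 0.3364 V.

V_B ≈ 0.336 V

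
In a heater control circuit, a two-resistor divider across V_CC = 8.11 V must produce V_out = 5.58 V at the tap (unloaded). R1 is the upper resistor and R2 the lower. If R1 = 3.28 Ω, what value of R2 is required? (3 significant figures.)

R2 ≈ 7.23 Ω

V_out/V_CC = R2/(R1+R2) = 0.6880.
So R2 = R1 · V_out/(V_CC − V_out) = 3.28 × 5.58/(8.11 − 5.58) = 3.28 × 2.206 = 7.234 Ω.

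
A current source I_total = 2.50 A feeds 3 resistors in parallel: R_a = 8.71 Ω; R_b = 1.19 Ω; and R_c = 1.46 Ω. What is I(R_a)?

Conductances: ΣG = 1/8.71 + 1/1.19 + 1/1.46 = 1.640 (1/Ω).
R_a takes the fraction G_k/ΣG = 0.1148/1.640 = 0.07000, so I = 2.50 × 0.07000 = 0.1750 A.

I ≈ 0.175 A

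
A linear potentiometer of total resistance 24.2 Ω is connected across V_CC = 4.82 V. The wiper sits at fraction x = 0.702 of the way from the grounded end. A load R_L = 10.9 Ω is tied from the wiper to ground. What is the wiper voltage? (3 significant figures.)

The pot divides into 7.212 Ω above the wiper and 16.99 Ω below.
R_L loads the lower segment: effective lower R = 6.640 Ω.
V_out = 4.82 × 6.640/(7.212 + 6.640) = 2.311 V.

V_out ≈ 2.31 V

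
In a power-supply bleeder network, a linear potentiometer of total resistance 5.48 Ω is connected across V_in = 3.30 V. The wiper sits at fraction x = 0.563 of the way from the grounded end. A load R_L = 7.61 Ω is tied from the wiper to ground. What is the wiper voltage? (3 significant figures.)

Lower segment x·R_p = 3.085 Ω; upper segment (1−x)·R_p = 2.395 Ω.
R_L loads the lower segment: effective lower R = 2.195 Ω.
V_out = 3.30 × 2.195/(2.395 + 2.195) = 1.578 V.
(Unloaded: V_out = x·V_in = 1.86 V.)

V_out ≈ 1.58 V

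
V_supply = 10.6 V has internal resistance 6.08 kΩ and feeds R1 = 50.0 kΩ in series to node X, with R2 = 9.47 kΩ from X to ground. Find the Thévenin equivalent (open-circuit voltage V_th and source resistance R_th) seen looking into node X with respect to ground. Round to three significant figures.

R1' = 6.08 + 50.0 = 56.08 kΩ (source resistance + R1).
V_th is the unloaded tap voltage: V_supply · R2/(R1'+R2) = 10.6 × 0.1445 = 1.531 V.
With V_supply suppressed (replaced by a short), R_th = R1' ‖ R2 = (56.08 × 9.47)/(56.08 + 9.47) = 8.102 kΩ.

V_th ≈ 1.53 V, R_th ≈ 8.10 kΩ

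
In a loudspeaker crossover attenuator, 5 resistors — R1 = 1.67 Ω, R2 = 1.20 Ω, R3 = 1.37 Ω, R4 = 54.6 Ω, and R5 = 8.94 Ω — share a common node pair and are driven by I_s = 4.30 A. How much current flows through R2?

I ≈ 1.56 A

Conductances: ΣG = 1/1.67 + 1/1.20 + 1/1.37 + 1/54.6 + 1/8.94 = 2.292 (1/Ω).
Current divider: I(R2) = I_s · G_k/ΣG = 4.30 × (0.8333/2.292) = 4.30 × 0.3635 = 1.563 A.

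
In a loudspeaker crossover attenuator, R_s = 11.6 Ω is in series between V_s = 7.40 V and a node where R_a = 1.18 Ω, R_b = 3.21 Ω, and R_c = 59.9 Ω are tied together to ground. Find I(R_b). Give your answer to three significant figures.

I ≈ 0.157 A

Combine the parallel branches: R_p = (1/1.18 + 1/3.21 + 1/59.9)⁻¹ = 0.8506 Ω.
Node voltage V_A = V_s · R_p/(R_s + R_p) = 7.40 × 0.06832 = 0.5055 V.
I(R_b) = V_A / R_b = 0.5055/3.21 = 0.1575 A.
(Equivalently: I_total = 0.5944 A, then current-divider fraction G_k/ΣG = 0.2650.)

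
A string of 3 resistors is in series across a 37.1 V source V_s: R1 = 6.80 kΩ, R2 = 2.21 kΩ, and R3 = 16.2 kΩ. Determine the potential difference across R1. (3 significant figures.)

V ≈ 10.0 V

ΣR = 6.80 + 2.21 + 16.2 = 25.21 kΩ.
By the voltage-divider rule, V = 37.1 × 6.800/25.21 = 10.01 V.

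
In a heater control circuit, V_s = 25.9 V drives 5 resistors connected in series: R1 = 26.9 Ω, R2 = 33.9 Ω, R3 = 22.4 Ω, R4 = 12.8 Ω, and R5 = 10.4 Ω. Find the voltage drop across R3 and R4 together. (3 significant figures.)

Total series resistance ΣR = 26.9 + 33.9 + 22.4 + 12.8 + 10.4 = 106.4 Ω.
R_{R3..R4} = 22.4 + 12.8 = 35.20 Ω.
By the voltage-divider rule, V = 25.9 × 35.20/106.4 = 8.568 V.

V ≈ 8.57 V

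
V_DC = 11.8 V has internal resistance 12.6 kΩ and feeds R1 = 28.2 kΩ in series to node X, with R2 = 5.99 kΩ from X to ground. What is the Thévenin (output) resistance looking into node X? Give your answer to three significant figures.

R_th ≈ 5.22 kΩ

R1' = 12.6 + 28.2 = 40.80 kΩ (source resistance + R1).
Zeroing V_DC shorts the top of R1' to ground, so R_th = R1' ‖ R2 = 5.223 kΩ.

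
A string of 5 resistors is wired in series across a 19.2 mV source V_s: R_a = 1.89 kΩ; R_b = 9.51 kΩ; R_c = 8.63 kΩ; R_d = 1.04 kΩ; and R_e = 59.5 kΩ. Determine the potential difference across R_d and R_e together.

Total series resistance ΣR = 1.89 + 9.51 + 8.63 + 1.04 + 59.5 = 80.57 kΩ.
R_{R_d..R_e} = 1.04 + 59.5 = 60.54 kΩ.
Voltage divider: V = V_s · (60.54 / 80.57) = 19.2 × 0.7514 = 14.43 mV.

V ≈ 14.4 mV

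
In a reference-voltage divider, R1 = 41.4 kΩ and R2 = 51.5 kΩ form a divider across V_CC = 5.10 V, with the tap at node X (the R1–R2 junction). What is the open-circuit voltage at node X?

Open-circuit (no load on X): V_th = V_CC · R2/(R1 + R2) = 5.10 × 51.5/(41.40 + 51.5) = 2.827 V.

V_th ≈ 2.83 V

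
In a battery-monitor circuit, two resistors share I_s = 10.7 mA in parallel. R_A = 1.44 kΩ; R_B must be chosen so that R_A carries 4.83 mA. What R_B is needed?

R_B ≈ 1.18 kΩ

Two-branch current divider: I_A = I_s · R_B/(R_A + R_B).
With f = 0.4514, R_B = R_A · f/(1−f) = 1.44 × 0.8228 = 1.185 kΩ.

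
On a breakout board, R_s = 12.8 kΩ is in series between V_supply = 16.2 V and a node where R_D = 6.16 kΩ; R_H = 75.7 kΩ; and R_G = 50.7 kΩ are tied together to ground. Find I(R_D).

I ≈ 0.752 mA

Parallel bank: R_p = 1/(1/6.16 + 1/75.7 + 1/50.7) = 5.121 kΩ.
Node voltage V_A = V_supply · R_p/(R_s + R_p) = 16.2 × 0.2858 = 4.629 V.
Branch current I = V_A/R_D = 4.629/6.16 = 0.7515 mA.
(Check via current divider: I_total = 0.9040 mA; share G_k/ΣG = 0.8313 → same result.)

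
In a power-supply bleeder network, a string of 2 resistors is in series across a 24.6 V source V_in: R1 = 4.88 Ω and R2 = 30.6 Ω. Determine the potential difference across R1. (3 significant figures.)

ΣR = 4.88 + 30.6 = 35.48 Ω.
Voltage divider: V = V_in · (4.880 / 35.48) = 24.6 × 0.1375 = 3.384 V.

V ≈ 3.38 V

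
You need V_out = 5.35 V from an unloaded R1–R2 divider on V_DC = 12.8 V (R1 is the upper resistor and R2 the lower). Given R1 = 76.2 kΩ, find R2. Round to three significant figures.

The divider ratio is R2/(R1+R2) = 5.35/12.8 = 0.4180.
So R2 = R1 · V_out/(V_DC − V_out) = 76.2 × 5.35/(12.8 − 5.35) = 76.2 × 0.7181 = 54.72 kΩ.

R2 ≈ 54.7 kΩ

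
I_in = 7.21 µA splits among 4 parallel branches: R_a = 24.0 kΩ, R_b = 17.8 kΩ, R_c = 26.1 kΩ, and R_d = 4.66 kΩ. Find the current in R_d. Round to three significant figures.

Total conductance ΣG = 1/24.0 + 1/17.8 + 1/26.1 + 1/4.66 = 0.3508 (units of 1/kΩ).
R_d takes the fraction G_k/ΣG = 0.2146/0.3508 = 0.6118, so I = 7.21 × 0.6118 = 4.411 µA.

I ≈ 4.41 µA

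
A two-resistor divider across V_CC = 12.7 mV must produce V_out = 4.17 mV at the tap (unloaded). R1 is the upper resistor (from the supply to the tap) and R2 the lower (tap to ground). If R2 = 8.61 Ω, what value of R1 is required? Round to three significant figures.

R1 ≈ 17.6 Ω

V_out/V_CC = R2/(R1+R2) = 0.3283.
R1 = R2·(1/k − 1) = 8.61 × 2.046 = 17.61 Ω.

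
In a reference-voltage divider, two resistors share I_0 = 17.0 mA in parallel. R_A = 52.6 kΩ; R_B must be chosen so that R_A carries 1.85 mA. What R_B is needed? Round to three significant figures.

The fraction through R_A equals R_B/(R_A+R_B).
1.85/17.0 = R_B/(R_A + R_B) → R_B = R_A · (0.1088)/(1 − 0.1088) = 52.6 × 0.1221 = 6.423 kΩ.

R_B ≈ 6.42 kΩ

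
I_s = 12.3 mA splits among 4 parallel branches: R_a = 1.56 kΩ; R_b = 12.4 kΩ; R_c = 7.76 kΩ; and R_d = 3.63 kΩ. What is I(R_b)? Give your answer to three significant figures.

ΣG = 1/1.56 + 1/12.4 + 1/7.76 + 1/3.63 = 1.126.
R_b takes the fraction G_k/ΣG = 0.08065/1.126 = 0.07162, so I = 12.3 × 0.07162 = 0.8809 mA.

I ≈ 0.881 mA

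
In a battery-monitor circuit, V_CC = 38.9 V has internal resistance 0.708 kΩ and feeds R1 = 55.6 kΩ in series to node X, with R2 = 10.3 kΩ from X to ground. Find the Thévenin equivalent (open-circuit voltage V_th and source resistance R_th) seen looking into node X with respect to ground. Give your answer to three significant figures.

V_th ≈ 6.02 V, R_th ≈ 8.71 kΩ

R1' = 0.708 + 55.6 = 56.31 kΩ (source resistance + R1).
With X open, the divider is unloaded: V_th = 38.9 × 10.3/66.61 = 6.015 V.
Looking into X with the source shorted: R_th = R1'·R2/(R1'+R2) = 56.31 × 10.3/66.61 = 8.707 kΩ.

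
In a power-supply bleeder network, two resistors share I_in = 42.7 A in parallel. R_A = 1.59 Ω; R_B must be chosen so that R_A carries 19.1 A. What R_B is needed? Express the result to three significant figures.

In a two-way split, I_A/I_in = R_B/(R_A + R_B).
19.1/42.7 = R_B/(R_A + R_B) → R_B = R_A · (0.4473)/(1 − 0.4473) = 1.59 × 0.8093 = 1.287 Ω.

R_B ≈ 1.29 Ω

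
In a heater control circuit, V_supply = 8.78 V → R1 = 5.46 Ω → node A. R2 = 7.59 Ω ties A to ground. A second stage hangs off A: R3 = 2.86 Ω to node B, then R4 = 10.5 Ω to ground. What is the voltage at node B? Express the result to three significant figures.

The second stage (R3 + R4 = 13.36 Ω) loads node A in parallel with R2.
R2 ‖ (R3+R4) = 4.840 Ω.
V_A = 8.78 × 4.840/(5.46 + 4.840) = 4.126 V.
V_B = V_A × 0.7859 = 3.243 V.

V_B ≈ 3.24 V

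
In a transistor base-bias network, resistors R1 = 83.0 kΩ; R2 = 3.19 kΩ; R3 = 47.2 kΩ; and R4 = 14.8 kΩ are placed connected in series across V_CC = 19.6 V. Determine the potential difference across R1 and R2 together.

V ≈ 11.4 V

Total series resistance ΣR = 83.0 + 3.19 + 47.2 + 14.8 = 148.2 kΩ.
R_{R1..R2} = 83.0 + 3.19 = 86.19 kΩ.
V = V_CC · R/ΣR = 19.6 × 0.5816 = 11.40 V.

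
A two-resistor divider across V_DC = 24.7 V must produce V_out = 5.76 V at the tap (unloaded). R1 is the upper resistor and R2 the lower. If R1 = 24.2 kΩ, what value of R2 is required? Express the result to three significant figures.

R2 ≈ 7.36 kΩ

V_out/V_DC = R2/(R1+R2) = 0.2332.
Rearranging, R2 = R1·k/(1−k) = 24.2 × 0.3041 = 7.360 kΩ.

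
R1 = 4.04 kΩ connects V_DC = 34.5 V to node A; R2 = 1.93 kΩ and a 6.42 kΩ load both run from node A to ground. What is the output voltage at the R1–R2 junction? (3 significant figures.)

The load sits in parallel with R2, giving an effective lower resistance R2' = R2·R_L/(R2+R_L) = 1.484 kΩ.
Voltage divider with the loaded lower leg: V_out = 34.5 × 1.484/(4.04 + 1.484) = 34.5 × 0.2686 = 9.268 V.
(Unloaded it would be 11.2 V; the load pulls it down.)

V_out ≈ 9.27 V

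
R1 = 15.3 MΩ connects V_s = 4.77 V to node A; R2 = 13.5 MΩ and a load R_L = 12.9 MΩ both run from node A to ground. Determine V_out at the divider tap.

First combine the lower leg with the load: R2 ‖ R_L = 6.597 MΩ.
Now apply the divider: V_out = 4.77 × 0.3013 = 1.437 V.

V_out ≈ 1.44 V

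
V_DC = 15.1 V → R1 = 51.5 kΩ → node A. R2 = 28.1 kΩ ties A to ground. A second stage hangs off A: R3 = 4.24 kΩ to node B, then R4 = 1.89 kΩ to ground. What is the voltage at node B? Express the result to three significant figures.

V_B ≈ 0.414 V

Looking into the second stage from A: R3 + R4 = 6.130 kΩ appears in parallel with R2.
R2 ‖ (R3+R4) = 5.032 kΩ.
V_A = 15.1 × 5.032/(51.5 + 5.032) = 1.344 V.
Then the unloaded second divider: V_B = V_A × R4/(R3+R4) = 1.344 × 0.3083 = 0.4144 V.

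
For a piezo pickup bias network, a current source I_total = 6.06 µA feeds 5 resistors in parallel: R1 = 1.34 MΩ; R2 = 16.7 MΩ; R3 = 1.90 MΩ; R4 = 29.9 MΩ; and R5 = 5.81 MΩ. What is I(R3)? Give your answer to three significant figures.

I ≈ 2.07 µA

Total conductance ΣG = 1/1.34 + 1/16.7 + 1/1.90 + 1/29.9 + 1/5.81 = 1.538 (units of 1/MΩ).
Current divider: I(R3) = I_total · G_k/ΣG = 6.06 × (0.5263/1.538) = 6.06 × 0.3422 = 2.074 µA.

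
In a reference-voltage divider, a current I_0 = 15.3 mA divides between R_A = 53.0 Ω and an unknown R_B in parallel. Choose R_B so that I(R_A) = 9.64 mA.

Two-branch current divider: I_A = I_0 · R_B/(R_A + R_B).
9.64/15.3 = R_B/(R_A + R_B) → R_B = R_A · (0.6301)/(1 − 0.6301) = 53.0 × 1.703 = 90.27 Ω.

R_B ≈ 90.3 Ω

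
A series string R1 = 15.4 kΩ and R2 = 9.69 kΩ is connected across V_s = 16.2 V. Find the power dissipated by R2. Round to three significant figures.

P ≈ 4.04 mW

The common current is I = 16.2/25.09 = 0.6457 mA.
V(R2) = I·R = 6.257 V; P = V·I = 6.257 × 0.6457 = 4.040 mW.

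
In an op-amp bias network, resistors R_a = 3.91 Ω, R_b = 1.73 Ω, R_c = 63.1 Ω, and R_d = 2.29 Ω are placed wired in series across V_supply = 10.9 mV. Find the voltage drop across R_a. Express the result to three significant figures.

V ≈ 0.600 mV

Total series resistance ΣR = 3.91 + 1.73 + 63.1 + 2.29 = 71.03 Ω.
By the voltage-divider rule, V = 10.9 × 3.910/71.03 = 0.6000 mV.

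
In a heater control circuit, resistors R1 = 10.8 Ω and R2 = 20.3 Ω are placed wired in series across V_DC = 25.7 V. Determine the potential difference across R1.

Series total: ΣR = 10.8 + 20.3 = 31.10 Ω.
V = V_DC · R/ΣR = 25.7 × 0.3473 = 8.925 V.

V ≈ 8.92 V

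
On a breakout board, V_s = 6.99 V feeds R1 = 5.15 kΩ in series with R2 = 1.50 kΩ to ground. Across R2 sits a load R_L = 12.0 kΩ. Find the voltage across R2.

V_out ≈ 1.44 V

R2 ‖ R_L = (1.50 × 12.0)/(1.50 + 12.0) = 1.333 kΩ.
Voltage divider with the loaded lower leg: V_out = 6.99 × 1.333/(5.15 + 1.333) = 6.99 × 0.2057 = 1.438 V.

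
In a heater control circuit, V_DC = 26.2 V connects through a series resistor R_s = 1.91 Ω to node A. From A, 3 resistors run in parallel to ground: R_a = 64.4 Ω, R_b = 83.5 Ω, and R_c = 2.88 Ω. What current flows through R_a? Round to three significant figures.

I ≈ 0.237 A

Combine the parallel branches: R_p = (1/64.4 + 1/83.5 + 1/2.88)⁻¹ = 2.669 Ω.
V_A by voltage divider: V_A = 26.2 × 2.669/(1.91 + 2.669) = 15.27 V.
I(R_a) = V_A / R_a = 15.27/64.4 = 0.2371 A.
(Equivalently: I_total = 5.722 A, then current-divider fraction G_k/ΣG = 0.04144.)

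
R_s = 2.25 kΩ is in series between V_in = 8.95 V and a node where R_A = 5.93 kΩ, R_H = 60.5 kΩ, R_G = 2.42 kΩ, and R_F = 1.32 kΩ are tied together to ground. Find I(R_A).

I ≈ 0.373 mA

Combine the parallel branches: R_p = (1/5.93 + 1/60.5 + 1/2.42 + 1/1.32)⁻¹ = 0.7375 kΩ.
V_A by voltage divider: V_A = 8.95 × 0.7375/(2.25 + 0.7375) = 2.209 V.
I(R_A) = V_A / R_A = 2.209/5.93 = 0.3726 mA.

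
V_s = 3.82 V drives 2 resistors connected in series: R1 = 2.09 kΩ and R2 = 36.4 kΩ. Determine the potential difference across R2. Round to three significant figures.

Series total: ΣR = 2.09 + 36.4 = 38.49 kΩ.
By the voltage-divider rule, V = 3.82 × 36.40/38.49 = 3.613 V.

V ≈ 3.61 V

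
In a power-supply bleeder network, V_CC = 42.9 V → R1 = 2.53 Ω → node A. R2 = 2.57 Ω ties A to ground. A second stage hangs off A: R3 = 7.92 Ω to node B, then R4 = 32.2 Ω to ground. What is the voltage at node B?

V_B ≈ 16.8 V

Node A sees R2 in parallel with the series input of stage 2, R3 + R4 = 40.12 Ω.
Effective lower resistance at A: R2 ‖ 40.12 = 2.415 Ω.
V_A = 42.9 × 2.415/(2.53 + 2.415) = 20.95 V.
Then the unloaded second divider: V_B = V_A × R4/(R3+R4) = 20.95 × 0.8026 = 16.82 V.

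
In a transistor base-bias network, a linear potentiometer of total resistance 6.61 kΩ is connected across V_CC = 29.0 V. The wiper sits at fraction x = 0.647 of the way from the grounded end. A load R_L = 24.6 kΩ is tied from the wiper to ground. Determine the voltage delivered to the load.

The pot divides into 2.333 kΩ above the wiper and 4.277 kΩ below.
R_L loads the lower segment: effective lower R = 3.643 kΩ.
Then V_out = V_CC · 3.643/(2.333 + 3.643) = 17.68 V.
(Unloaded: V_out = x·V_CC = 18.8 V.)

V_out ≈ 17.7 V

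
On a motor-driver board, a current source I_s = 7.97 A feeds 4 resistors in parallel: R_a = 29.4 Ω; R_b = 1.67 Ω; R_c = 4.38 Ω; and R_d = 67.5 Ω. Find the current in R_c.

Conductances: ΣG = 1/29.4 + 1/1.67 + 1/4.38 + 1/67.5 = 0.8759 (1/Ω).
R_c takes the fraction G_k/ΣG = 0.2283/0.8759 = 0.2606, so I = 7.97 × 0.2606 = 2.077 A.

I ≈ 2.08 A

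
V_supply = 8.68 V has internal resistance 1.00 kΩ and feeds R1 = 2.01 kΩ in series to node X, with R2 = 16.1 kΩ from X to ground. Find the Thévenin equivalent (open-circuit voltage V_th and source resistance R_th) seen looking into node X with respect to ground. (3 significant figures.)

R1' = 1.00 + 2.01 = 3.010 kΩ (source resistance + R1).
With X open, the divider is unloaded: V_th = 8.68 × 16.1/19.11 = 7.313 V.
Looking into X with the source shorted: R_th = R1'·R2/(R1'+R2) = 3.010 × 16.1/19.11 = 2.536 kΩ.

V_th ≈ 7.31 V, R_th ≈ 2.54 kΩ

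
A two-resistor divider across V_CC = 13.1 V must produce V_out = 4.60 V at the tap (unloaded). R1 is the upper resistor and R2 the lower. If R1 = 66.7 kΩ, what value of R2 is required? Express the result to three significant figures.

The divider ratio is R2/(R1+R2) = 4.60/13.1 = 0.3511.
So R2 = R1 · V_out/(V_CC − V_out) = 66.7 × 4.60/(13.1 − 4.60) = 66.7 × 0.5412 = 36.10 kΩ.

R2 ≈ 36.1 kΩ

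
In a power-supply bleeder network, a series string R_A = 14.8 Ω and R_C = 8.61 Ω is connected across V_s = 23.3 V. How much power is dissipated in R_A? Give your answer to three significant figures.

P ≈ 14.7 W

Series current I = V_s/ΣR = 23.3/23.41 = 0.9953 A.
P = I²R = 0.9906 × 14.8 = 14.66 W.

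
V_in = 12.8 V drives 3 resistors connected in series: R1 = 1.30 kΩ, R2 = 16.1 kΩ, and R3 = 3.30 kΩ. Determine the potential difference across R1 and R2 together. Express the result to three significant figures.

V ≈ 10.8 V

Series total: ΣR = 1.30 + 16.1 + 3.30 = 20.70 kΩ.
R_{R1..R2} = 1.30 + 16.1 = 17.40 kΩ.
By the voltage-divider rule, V = 12.8 × 17.40/20.70 = 10.76 V.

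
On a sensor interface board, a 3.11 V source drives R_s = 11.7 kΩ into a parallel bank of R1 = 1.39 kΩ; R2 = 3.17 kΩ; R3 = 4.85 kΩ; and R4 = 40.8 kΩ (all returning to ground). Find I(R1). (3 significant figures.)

Combine the parallel branches: R_p = (1/1.39 + 1/3.17 + 1/4.85 + 1/40.8)⁻¹ = 0.7902 kΩ.
V_A = 3.11 × 0.7902/12.49 = 0.1967 V.
I(R1) = V_A / R1 = 0.1967/1.39 = 0.1415 mA.

I ≈ 0.142 mA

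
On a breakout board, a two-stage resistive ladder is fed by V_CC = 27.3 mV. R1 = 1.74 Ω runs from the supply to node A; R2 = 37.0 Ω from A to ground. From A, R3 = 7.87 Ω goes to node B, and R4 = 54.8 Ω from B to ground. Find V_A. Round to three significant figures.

Node A sees R2 in parallel with the series input of stage 2, R3 + R4 = 62.67 Ω.
Effective lower resistance at A: R2 ‖ 62.67 = 23.26 Ω.
First divider: V_A = V_CC · 23.26/(1.74 + 23.26) = 25.40 mV.

V_A ≈ 25.4 mV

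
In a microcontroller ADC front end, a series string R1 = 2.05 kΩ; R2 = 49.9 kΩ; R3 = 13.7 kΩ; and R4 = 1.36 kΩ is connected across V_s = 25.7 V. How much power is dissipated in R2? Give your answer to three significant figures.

ΣR = 67.01 kΩ → I = 25.7/67.01 = 0.3835 mA.
P = I²R = 0.1471 × 49.9 = 7.340 mW.

P ≈ 7.34 mW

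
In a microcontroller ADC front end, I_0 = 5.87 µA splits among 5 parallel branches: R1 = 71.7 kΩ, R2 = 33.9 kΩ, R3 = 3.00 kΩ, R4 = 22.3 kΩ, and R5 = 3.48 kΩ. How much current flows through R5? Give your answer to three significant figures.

I ≈ 2.38 µA

Total conductance ΣG = 1/71.7 + 1/33.9 + 1/3.00 + 1/22.3 + 1/3.48 = 0.7090 (units of 1/kΩ).
R5 takes the fraction G_k/ΣG = 0.2874/0.7090 = 0.4053, so I = 5.87 × 0.4053 = 2.379 µA.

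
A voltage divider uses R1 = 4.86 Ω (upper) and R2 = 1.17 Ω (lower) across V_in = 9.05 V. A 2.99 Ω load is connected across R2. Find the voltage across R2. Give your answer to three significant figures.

R2 ‖ R_L = (1.17 × 2.99)/(1.17 + 2.99) = 0.8409 Ω.
Voltage divider with the loaded lower leg: V_out = 9.05 × 0.8409/(4.86 + 0.8409) = 9.05 × 0.1475 = 1.335 V.
(Unloaded it would be 1.76 V; the load pulls it down.)

V_out ≈ 1.33 V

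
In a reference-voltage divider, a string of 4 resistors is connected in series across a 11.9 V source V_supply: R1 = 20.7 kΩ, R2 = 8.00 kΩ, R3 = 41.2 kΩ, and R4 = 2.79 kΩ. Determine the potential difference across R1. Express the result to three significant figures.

ΣR = 20.7 + 8.00 + 41.2 + 2.79 = 72.69 kΩ.
Voltage divider: V = V_supply · (20.70 / 72.69) = 11.9 × 0.2848 = 3.389 V.

V ≈ 3.39 V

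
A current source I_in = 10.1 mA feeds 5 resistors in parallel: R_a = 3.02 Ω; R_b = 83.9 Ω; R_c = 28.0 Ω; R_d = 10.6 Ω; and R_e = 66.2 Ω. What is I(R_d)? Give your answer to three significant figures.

I ≈ 1.95 mA

Total conductance ΣG = 1/3.02 + 1/83.9 + 1/28.0 + 1/10.6 + 1/66.2 = 0.4882 (units of 1/Ω).
By the current-divider rule, I = I_in · G_k/ΣG = 10.1 × 0.1932 = 1.952 mA.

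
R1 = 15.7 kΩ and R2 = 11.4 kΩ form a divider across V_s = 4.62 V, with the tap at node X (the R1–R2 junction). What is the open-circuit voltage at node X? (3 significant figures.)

V_th ≈ 1.94 V

Open-circuit (no load on X): V_th = V_s · R2/(R1 + R2) = 4.62 × 11.4/(15.70 + 11.4) = 1.943 V.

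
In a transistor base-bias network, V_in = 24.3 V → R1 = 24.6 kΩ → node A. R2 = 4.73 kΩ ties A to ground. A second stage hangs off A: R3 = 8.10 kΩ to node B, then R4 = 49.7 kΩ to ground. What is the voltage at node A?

The second stage (R3 + R4 = 57.80 kΩ) loads node A in parallel with R2.
R2 ‖ (R3+R4) = 4.372 kΩ.
V_A = 24.3 × 4.372/(24.6 + 4.372) = 3.667 V.

V_A ≈ 3.67 V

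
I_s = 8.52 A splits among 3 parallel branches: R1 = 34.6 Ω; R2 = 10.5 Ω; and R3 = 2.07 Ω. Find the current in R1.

I ≈ 0.406 A

ΣG = 1/34.6 + 1/10.5 + 1/2.07 = 0.6072.
R1 takes the fraction G_k/ΣG = 0.02890/0.6072 = 0.04760, so I = 8.52 × 0.04760 = 0.4055 A.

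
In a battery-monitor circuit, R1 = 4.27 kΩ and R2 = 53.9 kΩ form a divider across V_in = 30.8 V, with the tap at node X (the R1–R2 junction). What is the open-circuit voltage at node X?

V_th ≈ 28.5 V

With X open, the divider is unloaded: V_th = 30.8 × 53.9/58.17 = 28.54 V.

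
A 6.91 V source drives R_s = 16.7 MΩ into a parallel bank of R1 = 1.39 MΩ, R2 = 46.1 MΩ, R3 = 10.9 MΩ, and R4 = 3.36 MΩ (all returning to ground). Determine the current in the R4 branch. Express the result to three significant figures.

Equivalent of the parallel group: R_p = 0.8846 MΩ.
V_A = 6.91 × 0.8846/17.58 = 0.3476 V.
Branch current I = V_A/R4 = 0.3476/3.36 = 0.1035 µA.
(Check via current divider: I_total = 0.3930 µA; share G_k/ΣG = 0.2633 → same result.)

I ≈ 0.103 µA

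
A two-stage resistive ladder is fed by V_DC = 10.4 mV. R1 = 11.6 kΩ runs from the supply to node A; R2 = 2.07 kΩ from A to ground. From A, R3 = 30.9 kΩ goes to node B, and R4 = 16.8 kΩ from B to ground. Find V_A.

V_A ≈ 1.52 mV

Looking into the second stage from A: R3 + R4 = 47.70 kΩ appears in parallel with R2.
R2 ‖ (R3+R4) = 1.984 kΩ.
So V_A = 10.4 × 0.1460 = 1.519 mV.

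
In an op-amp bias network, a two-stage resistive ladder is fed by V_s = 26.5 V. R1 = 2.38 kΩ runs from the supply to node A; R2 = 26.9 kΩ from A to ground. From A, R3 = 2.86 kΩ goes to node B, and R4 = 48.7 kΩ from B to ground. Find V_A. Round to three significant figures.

V_A ≈ 23.4 V

The second stage (R3 + R4 = 51.56 kΩ) loads node A in parallel with R2.
R2 ‖ (R3+R4) = 17.68 kΩ.
So V_A = 26.5 × 0.8813 = 23.36 V.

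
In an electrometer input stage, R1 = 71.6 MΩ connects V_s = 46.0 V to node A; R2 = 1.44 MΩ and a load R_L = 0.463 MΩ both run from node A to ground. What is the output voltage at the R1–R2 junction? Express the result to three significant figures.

First combine the lower leg with the load: R2 ‖ R_L = 0.3504 MΩ.
Then V_out = V_s · R2'/(R1 + R2') = 46.0 × 0.3504/71.95 = 0.2240 V.

V_out ≈ 0.224 V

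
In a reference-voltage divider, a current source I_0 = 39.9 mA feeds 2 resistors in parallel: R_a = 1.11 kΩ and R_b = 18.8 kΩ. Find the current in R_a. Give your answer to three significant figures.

I ≈ 37.7 mA

Two-branch current divider: I_k = I_0 · R_other/(R_1 + R_2).
So I = 39.9 × 18.8/19.91 = 37.68 mA.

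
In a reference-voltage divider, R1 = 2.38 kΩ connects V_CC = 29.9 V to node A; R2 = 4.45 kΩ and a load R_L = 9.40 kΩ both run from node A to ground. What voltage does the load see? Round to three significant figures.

First combine the lower leg with the load: R2 ‖ R_L = 3.020 kΩ.
Now apply the divider: V_out = 29.9 × 0.5593 = 16.72 V.

V_out ≈ 16.7 V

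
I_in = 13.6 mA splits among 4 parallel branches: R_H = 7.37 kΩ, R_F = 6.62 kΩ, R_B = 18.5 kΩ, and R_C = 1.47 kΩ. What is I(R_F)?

Total conductance ΣG = 1/7.37 + 1/6.62 + 1/18.5 + 1/1.47 = 1.021 (units of 1/kΩ).
By the current-divider rule, I = I_in · G_k/ΣG = 13.6 × 0.1479 = 2.012 mA.

I ≈ 2.01 mA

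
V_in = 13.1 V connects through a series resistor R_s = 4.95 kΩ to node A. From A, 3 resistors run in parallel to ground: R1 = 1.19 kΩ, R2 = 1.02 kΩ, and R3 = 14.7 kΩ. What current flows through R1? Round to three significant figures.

I ≈ 1.06 mA

Combine the parallel branches: R_p = (1/1.19 + 1/1.02 + 1/14.7)⁻¹ = 0.5294 kΩ.
V_A = 13.1 × 0.5294/5.479 = 1.266 V.
Branch current I = V_A/R1 = 1.266/1.19 = 1.064 mA.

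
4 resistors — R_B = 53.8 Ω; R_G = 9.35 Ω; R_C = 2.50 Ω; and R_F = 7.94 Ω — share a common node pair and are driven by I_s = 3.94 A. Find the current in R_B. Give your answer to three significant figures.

I ≈ 0.112 A

Total conductance ΣG = 1/53.8 + 1/9.35 + 1/2.50 + 1/7.94 = 0.6515 (units of 1/Ω).
By the current-divider rule, I = I_s · G_k/ΣG = 3.94 × 0.02853 = 0.1124 A.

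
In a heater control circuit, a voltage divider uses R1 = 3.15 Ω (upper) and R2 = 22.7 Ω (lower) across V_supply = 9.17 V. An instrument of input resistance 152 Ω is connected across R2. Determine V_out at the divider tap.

First combine the lower leg with the load: R2 ‖ R_L = 19.75 Ω.
Now apply the divider: V_out = 9.17 × 0.8624 = 7.909 V.
(Unloaded it would be 8.05 V; the load pulls it down.)

V_out ≈ 7.91 V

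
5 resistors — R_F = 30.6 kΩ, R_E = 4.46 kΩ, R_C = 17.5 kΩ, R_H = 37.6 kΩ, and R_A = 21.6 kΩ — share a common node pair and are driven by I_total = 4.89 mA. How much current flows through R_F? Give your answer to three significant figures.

Conductances: ΣG = 1/30.6 + 1/4.46 + 1/17.5 + 1/37.6 + 1/21.6 = 0.3869 (1/kΩ).
Current divider: I(R_F) = I_total · G_k/ΣG = 4.89 × (0.03268/0.3869) = 4.89 × 0.08446 = 0.4130 mA.

I ≈ 0.413 mA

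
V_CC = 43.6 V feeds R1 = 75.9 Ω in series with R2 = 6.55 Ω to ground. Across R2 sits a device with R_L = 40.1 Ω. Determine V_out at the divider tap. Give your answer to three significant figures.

R2 ‖ R_L = (6.55 × 40.1)/(6.55 + 40.1) = 5.630 Ω.
Now apply the divider: V_out = 43.6 × 0.06906 = 3.011 V.

V_out ≈ 3.01 V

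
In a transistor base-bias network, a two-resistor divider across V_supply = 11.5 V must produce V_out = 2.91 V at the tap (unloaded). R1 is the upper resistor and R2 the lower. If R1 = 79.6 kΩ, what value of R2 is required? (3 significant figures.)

R2 ≈ 27.0 kΩ

The divider ratio is R2/(R1+R2) = 2.91/11.5 = 0.2530.
R2 = R1 · 0.2530/(1 − 0.2530) = 26.97 kΩ.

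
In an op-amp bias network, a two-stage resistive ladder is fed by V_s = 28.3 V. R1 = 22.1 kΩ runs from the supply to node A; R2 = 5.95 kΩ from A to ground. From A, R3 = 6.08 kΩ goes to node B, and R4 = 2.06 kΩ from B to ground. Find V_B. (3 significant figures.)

Node A sees R2 in parallel with the series input of stage 2, R3 + R4 = 8.140 kΩ.
R2 ‖ (R3+R4) = 3.437 kΩ.
V_A = 28.3 × 3.437/(22.1 + 3.437) = 3.809 V.
Then the unloaded second divider: V_B = V_A × R4/(R3+R4) = 3.809 × 0.2531 = 0.9640 V.

V_B ≈ 0.964 V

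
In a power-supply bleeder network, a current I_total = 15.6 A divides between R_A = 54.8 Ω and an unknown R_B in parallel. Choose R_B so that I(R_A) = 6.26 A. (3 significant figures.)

R_B ≈ 36.7 Ω

Two-branch current divider: I_A = I_total · R_B/(R_A + R_B).
With f = 0.4013, R_B = R_A · f/(1−f) = 54.8 × 0.6702 = 36.73 Ω.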